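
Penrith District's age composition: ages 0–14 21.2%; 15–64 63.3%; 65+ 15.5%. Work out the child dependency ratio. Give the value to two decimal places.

Youth dependency ratio: 33.49

Youth dependency ratio = 21.2 / 63.3 × 100 = 33.49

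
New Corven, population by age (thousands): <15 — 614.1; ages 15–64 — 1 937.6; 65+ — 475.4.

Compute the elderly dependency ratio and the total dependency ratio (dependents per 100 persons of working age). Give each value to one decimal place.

Old-age dependency ratio: 24.5
Total dependency ratio: 56.2

Old-age dependency ratio = 475.4 / 1 937.6 × 100 = 24.5
Total dependency ratio = (614.1 + 475.4) / 1 937.6 × 100 = 1 089.5 / 1 937.6 × 100 = 56.2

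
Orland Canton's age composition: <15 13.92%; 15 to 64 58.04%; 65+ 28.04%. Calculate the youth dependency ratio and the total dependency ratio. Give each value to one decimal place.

Youth dependency ratio: 24.0
Total dependency ratio: 72.3

Youth dependency ratio = 13.92 / 58.04 × 100 = 24.0
Total dependency ratio = (13.92 + 28.04) / 58.04 × 100 = 41.96 / 58.04 × 100 = 72.3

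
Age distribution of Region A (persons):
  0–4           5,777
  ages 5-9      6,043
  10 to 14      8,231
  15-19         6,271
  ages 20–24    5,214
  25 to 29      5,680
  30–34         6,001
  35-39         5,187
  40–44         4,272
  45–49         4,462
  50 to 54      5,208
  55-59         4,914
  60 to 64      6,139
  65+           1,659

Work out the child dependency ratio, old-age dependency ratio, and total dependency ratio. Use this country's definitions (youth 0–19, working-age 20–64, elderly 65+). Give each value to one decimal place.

Youth dependency ratio: 55.9
Old-age dependency ratio: 3.5
Total dependency ratio: 59.4

0–19: 5,777 + 6,043 + 8,231 + 6,271 = 26,322
20–64: 5,214 + 5,680 + 6,001 + 5,187 + 4,272 + 4,462 + 5,208 + 4,914 + 6,139 = 47,077
65+: 1,659
Youth dependency ratio = 26,322 / 47,077 × 100 = 55.9
Old-age dependency ratio = 1,659 / 47,077 × 100 = 3.5
Total dependency ratio = (26,322 + 1,659) / 47,077 × 100 = 27,981 / 47,077 × 100 = 59.4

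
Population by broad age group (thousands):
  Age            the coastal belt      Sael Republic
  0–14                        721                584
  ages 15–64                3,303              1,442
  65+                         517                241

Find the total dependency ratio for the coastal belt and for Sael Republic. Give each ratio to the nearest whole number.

the coastal belt: (721 + 517) / 3,303 × 100 = 1,238 / 3,303 × 100 = 37
Sael Republic: (584 + 241) / 1,442 × 100 = 825 / 1,442 × 100 = 57

the coastal belt: 37
Sael Republic: 57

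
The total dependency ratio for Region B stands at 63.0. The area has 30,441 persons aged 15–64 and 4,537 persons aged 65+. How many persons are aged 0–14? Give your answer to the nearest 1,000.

Total dependency ratio = (youth + elderly) / working-age × 100
63.0 = (Y + 4,537) / 30,441 × 100
⇒ 15,000

Aged 0–14: 15,000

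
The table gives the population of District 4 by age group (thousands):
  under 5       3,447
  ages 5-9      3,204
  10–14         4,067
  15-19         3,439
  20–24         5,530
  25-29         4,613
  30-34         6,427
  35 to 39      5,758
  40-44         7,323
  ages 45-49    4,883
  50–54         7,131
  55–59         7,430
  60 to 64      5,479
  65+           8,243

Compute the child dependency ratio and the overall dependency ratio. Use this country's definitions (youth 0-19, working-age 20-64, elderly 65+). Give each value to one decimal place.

Youth dependency ratio: 25.9
Total dependency ratio: 41.0

0–19: 3,447 + 3,204 + 4,067 + 3,439 = 14,157
20–64: 5,530 + 4,613 + 6,427 + 5,758 + 7,323 + 4,883 + 7,131 + 7,430 + 5,479 = 54,574
65+: 8,243
Youth dependency ratio = 14,157 / 54,574 × 100 = 25.9
Total dependency ratio = (14,157 + 8,243) / 54,574 × 100 = 22,400 / 54,574 × 100 = 41.0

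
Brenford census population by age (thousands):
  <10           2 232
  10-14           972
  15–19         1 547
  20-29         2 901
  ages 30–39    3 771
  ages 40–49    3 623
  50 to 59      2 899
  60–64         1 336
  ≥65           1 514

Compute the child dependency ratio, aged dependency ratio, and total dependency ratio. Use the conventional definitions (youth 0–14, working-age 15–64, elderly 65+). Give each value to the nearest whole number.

0–14: 2 232 + 972 = 3 204
15–64: 1 547 + 2 901 + 3 771 + 3 623 + 2 899 + 1 336 = 16 077
65+: 1 514
Youth dependency ratio = 3 204 / 16 077 × 100 = 20
Old-age dependency ratio = 1 514 / 16 077 × 100 = 9
Total dependency ratio = (3 204 + 1 514) / 16 077 × 100 = 4 718 / 16 077 × 100 = 29

Youth dependency ratio: 20
Old-age dependency ratio: 9
Total dependency ratio: 29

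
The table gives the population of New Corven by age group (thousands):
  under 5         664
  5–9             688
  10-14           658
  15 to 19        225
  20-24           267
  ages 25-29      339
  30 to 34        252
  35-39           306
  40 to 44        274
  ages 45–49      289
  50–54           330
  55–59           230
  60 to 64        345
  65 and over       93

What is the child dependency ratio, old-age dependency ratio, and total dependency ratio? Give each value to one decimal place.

0–14: 664 + 688 + 658 = 2010
15–64: 225 + 267 + 339 + 252 + 306 + 274 + 289 + 330 + 230 + 345 = 2857
65+: 93
Youth dependency ratio = 2010 / 2857 × 100 = 70.4
Old-age dependency ratio = 93 / 2857 × 100 = 3.3
Total dependency ratio = (2010 + 93) / 2857 × 100 = 2103 / 2857 × 100 = 73.6

Youth dependency ratio: 70.4
Old-age dependency ratio: 3.3
Total dependency ratio: 73.6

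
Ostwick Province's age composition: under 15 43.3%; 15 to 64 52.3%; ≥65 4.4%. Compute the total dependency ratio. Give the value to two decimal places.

Total dependency ratio: 91.20

Total dependency ratio = (43.3 + 4.4) / 52.3 × 100 = 47.7 / 52.3 × 100 = 91.20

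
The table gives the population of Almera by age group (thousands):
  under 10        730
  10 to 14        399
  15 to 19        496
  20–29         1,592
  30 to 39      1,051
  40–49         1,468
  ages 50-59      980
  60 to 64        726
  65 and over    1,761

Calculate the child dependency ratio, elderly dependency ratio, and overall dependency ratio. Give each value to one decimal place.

Youth dependency ratio: 17.9
Old-age dependency ratio: 27.9
Total dependency ratio: 45.8

0–14: 730 + 399 = 1,129
15–64: 496 + 1,592 + 1,051 + 1,468 + 980 + 726 = 6,313
65+: 1,761
Youth dependency ratio = 1,129 / 6,313 × 100 = 17.9
Old-age dependency ratio = 1,761 / 6,313 × 100 = 27.9
Total dependency ratio = (1,129 + 1,761) / 6,313 × 100 = 2,890 / 6,313 × 100 = 45.8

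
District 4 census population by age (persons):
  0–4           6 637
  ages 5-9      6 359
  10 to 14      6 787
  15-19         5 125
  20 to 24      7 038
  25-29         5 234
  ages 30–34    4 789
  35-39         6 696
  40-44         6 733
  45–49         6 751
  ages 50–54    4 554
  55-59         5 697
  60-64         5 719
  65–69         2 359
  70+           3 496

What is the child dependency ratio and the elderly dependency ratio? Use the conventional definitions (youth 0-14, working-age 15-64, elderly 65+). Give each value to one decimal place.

Youth dependency ratio: 33.9
Old-age dependency ratio: 10.0

0–14: 6 637 + 6 359 + 6 787 = 19 783
15–64: 5 125 + 7 038 + 5 234 + 4 789 + 6 696 + 6 733 + 6 751 + 4 554 + 5 697 + 5 719 = 58 336
65+: 2 359 + 3 496 = 5 855
Youth dependency ratio = 19 783 / 58 336 × 100 = 33.9
Old-age dependency ratio = 5 855 / 58 336 × 100 = 10.0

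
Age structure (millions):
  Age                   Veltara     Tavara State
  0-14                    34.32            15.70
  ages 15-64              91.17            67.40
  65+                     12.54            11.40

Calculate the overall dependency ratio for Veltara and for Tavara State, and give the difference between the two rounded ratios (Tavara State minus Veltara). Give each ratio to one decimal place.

Veltara: (34.32 + 12.54) / 91.17 × 100 = 46.86 / 91.17 × 100 = 51.4
Tavara State: (15.70 + 11.40) / 67.40 × 100 = 27.10 / 67.40 × 100 = 40.2

Veltara: 51.4
Tavara State: 40.2
Difference: -11.2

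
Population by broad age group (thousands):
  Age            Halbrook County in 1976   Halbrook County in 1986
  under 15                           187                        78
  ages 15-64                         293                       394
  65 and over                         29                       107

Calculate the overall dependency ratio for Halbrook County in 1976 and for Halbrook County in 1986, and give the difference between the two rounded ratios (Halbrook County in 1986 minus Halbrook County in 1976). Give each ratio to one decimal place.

Halbrook County in 1976: 73.7
Halbrook County in 1986: 47.0
Difference: -26.7

Halbrook County in 1976: (187 + 29) / 293 × 100 = 216 / 293 × 100 = 73.7
Halbrook County in 1986: (78 + 107) / 394 × 100 = 185 / 394 × 100 = 47.0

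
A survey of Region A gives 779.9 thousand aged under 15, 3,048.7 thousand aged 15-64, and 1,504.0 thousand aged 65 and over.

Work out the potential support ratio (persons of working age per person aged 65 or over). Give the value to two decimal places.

Potential support ratio: 2.03

Potential support ratio = 3,048.7 / 1,504.0 = 2.03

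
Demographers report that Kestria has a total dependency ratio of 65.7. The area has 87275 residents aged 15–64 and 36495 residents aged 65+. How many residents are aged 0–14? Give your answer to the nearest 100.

Aged 0–14: 20800

Total dependency ratio = (youth + elderly) / working-age × 100
65.7 = (Y + 36495) / 87275 × 100
⇒ 20800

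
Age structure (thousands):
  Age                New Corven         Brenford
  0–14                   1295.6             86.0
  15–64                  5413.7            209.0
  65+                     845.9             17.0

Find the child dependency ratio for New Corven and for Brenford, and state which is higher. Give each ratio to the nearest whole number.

New Corven: 24
Brenford: 41
Higher: Brenford

New Corven: 1295.6 / 5413.7 × 100 = 24
Brenford: 86.0 / 209.0 × 100 = 41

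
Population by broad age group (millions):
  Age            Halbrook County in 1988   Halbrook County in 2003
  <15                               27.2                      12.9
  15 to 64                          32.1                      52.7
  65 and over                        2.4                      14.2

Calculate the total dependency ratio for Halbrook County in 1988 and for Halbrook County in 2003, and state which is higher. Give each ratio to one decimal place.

Halbrook County in 1988: 92.2
Halbrook County in 2003: 51.4
Higher: Halbrook County in 1988

Halbrook County in 1988: (27.2 + 2.4) / 32.1 × 100 = 29.6 / 32.1 × 100 = 92.2
Halbrook County in 2003: (12.9 + 14.2) / 52.7 × 100 = 27.1 / 52.7 × 100 = 51.4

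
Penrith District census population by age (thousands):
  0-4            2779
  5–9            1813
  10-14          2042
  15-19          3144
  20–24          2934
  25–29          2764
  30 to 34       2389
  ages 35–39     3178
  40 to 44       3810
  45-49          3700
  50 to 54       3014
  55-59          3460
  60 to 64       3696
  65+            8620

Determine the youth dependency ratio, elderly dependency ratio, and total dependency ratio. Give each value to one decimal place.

0–14: 2779 + 1813 + 2042 = 6634
15–64: 3144 + 2934 + 2764 + 2389 + 3178 + 3810 + 3700 + 3014 + 3460 + 3696 = 32089
65+: 8620
Youth dependency ratio = 6634 / 32089 × 100 = 20.7
Old-age dependency ratio = 8620 / 32089 × 100 = 26.9
Total dependency ratio = (6634 + 8620) / 32089 × 100 = 15254 / 32089 × 100 = 47.5

Youth dependency ratio: 20.7
Old-age dependency ratio: 26.9
Total dependency ratio: 47.5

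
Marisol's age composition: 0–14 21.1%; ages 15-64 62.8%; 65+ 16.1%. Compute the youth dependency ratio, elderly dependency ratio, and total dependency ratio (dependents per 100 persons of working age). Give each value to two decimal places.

Youth dependency ratio: 33.60
Old-age dependency ratio: 25.64
Total dependency ratio: 59.24

Youth dependency ratio = 21.1 / 62.8 × 100 = 33.60
Old-age dependency ratio = 16.1 / 62.8 × 100 = 25.64
Total dependency ratio = (21.1 + 16.1) / 62.8 × 100 = 37.2 / 62.8 × 100 = 59.24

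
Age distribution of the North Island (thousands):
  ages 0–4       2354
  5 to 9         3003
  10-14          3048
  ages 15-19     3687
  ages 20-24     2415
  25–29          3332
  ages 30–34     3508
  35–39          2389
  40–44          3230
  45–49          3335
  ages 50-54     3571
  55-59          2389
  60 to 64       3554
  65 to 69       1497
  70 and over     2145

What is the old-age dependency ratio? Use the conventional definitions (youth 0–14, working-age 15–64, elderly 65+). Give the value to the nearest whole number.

Old-age dependency ratio: 12

0–14: 2354 + 3003 + 3048 = 8405
15–64: 3687 + 2415 + 3332 + 3508 + 2389 + 3230 + 3335 + 3571 + 2389 + 3554 = 31410
65+: 1497 + 2145 = 3642
Old-age dependency ratio = 3642 / 31410 × 100 = 12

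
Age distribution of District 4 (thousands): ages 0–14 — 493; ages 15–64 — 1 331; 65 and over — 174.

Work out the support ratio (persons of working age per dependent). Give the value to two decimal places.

Support ratio = 1 331 / (493 + 174) = 1 331 / 667 = 2.00

Support ratio: 2.00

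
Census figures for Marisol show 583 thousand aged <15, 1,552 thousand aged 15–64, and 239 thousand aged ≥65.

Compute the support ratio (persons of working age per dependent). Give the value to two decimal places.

Support ratio = 1,552 / (583 + 239) = 1,552 / 822 = 1.89

Support ratio: 1.89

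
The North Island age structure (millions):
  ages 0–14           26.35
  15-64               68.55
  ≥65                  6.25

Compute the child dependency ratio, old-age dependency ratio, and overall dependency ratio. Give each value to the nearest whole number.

Youth dependency ratio: 38
Old-age dependency ratio: 9
Total dependency ratio: 48

Youth dependency ratio = 26.35 / 68.55 × 100 = 38
Old-age dependency ratio = 6.25 / 68.55 × 100 = 9
Total dependency ratio = (26.35 + 6.25) / 68.55 × 100 = 32.60 / 68.55 × 100 = 48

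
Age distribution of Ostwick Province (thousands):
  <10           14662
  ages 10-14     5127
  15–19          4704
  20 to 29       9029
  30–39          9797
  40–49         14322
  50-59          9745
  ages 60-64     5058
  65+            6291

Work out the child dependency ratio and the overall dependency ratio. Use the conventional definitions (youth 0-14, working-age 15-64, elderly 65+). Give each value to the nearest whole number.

Youth dependency ratio: 38
Total dependency ratio: 50

0–14: 14662 + 5127 = 19789
15–64: 4704 + 9029 + 9797 + 14322 + 9745 + 5058 = 52655
65+: 6291
Youth dependency ratio = 19789 / 52655 × 100 = 38
Total dependency ratio = (19789 + 6291) / 52655 × 100 = 26080 / 52655 × 100 = 50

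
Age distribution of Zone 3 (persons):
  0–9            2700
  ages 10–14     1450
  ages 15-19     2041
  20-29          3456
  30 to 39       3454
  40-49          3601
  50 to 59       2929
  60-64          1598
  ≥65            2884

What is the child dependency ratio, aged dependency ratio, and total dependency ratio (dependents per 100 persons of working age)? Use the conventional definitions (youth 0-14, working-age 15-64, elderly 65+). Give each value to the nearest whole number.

0–14: 2700 + 1450 = 4150
15–64: 2041 + 3456 + 3454 + 3601 + 2929 + 1598 = 17079
65+: 2884
Youth dependency ratio = 4150 / 17079 × 100 = 24
Old-age dependency ratio = 2884 / 17079 × 100 = 17
Total dependency ratio = (4150 + 2884) / 17079 × 100 = 7034 / 17079 × 100 = 41

Youth dependency ratio: 24
Old-age dependency ratio: 17
Total dependency ratio: 41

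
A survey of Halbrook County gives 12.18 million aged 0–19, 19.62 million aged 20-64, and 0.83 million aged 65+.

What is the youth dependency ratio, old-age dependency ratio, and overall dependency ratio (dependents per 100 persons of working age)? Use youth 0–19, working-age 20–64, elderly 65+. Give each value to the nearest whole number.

Youth dependency ratio = 12.18 / 19.62 × 100 = 62
Old-age dependency ratio = 0.83 / 19.62 × 100 = 4
Total dependency ratio = (12.18 + 0.83) / 19.62 × 100 = 13.01 / 19.62 × 100 = 66

Youth dependency ratio: 62
Old-age dependency ratio: 4
Total dependency ratio: 66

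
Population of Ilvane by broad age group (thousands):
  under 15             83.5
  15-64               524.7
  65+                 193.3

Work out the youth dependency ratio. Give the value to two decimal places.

Youth dependency ratio: 15.91

Youth dependency ratio = 83.5 / 524.7 × 100 = 15.91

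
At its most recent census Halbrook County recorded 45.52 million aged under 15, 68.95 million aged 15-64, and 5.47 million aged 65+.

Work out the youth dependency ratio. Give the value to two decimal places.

Youth dependency ratio = 45.52 / 68.95 × 100 = 66.02

Youth dependency ratio: 66.02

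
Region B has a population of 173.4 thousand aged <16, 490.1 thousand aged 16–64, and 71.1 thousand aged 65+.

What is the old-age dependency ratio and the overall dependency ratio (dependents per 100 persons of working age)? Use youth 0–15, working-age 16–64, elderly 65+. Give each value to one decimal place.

Old-age dependency ratio = 71.1 / 490.1 × 100 = 14.5
Total dependency ratio = (173.4 + 71.1) / 490.1 × 100 = 244.5 / 490.1 × 100 = 49.9

Old-age dependency ratio: 14.5
Total dependency ratio: 49.9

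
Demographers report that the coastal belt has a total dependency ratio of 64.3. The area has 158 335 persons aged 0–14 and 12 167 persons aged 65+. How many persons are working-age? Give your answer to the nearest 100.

Total dependency ratio = (youth + elderly) / working-age × 100
64.3 = (158 335 + 12 167) / W × 100
⇒ 265 200

Working-age: 265 200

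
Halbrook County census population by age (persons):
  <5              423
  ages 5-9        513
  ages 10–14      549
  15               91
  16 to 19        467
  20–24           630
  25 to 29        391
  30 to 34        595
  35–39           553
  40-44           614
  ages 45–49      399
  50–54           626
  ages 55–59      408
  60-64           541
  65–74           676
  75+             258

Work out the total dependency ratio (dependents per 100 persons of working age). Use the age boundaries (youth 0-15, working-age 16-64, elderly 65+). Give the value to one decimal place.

0–15: 423 + 513 + 549 + 91 = 1,576
16–64: 467 + 630 + 391 + 595 + 553 + 614 + 399 + 626 + 408 + 541 = 5,224
65+: 676 + 258 = 934
Total dependency ratio = (1,576 + 934) / 5,224 × 100 = 2,510 / 5,224 × 100 = 48.0

Total dependency ratio: 48.0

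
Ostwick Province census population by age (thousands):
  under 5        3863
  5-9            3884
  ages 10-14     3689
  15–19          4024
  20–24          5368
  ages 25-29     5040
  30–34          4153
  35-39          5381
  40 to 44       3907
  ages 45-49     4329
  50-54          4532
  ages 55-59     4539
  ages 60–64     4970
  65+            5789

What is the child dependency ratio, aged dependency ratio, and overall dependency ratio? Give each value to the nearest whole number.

Youth dependency ratio: 25
Old-age dependency ratio: 13
Total dependency ratio: 37

0–14: 3863 + 3884 + 3689 = 11436
15–64: 4024 + 5368 + 5040 + 4153 + 5381 + 3907 + 4329 + 4532 + 4539 + 4970 = 46243
65+: 5789
Youth dependency ratio = 11436 / 46243 × 100 = 25
Old-age dependency ratio = 5789 / 46243 × 100 = 13
Total dependency ratio = (11436 + 5789) / 46243 × 100 = 17225 / 46243 × 100 = 37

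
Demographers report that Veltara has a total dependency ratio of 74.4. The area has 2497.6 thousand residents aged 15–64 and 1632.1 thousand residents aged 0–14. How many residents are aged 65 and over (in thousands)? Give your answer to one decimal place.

Aged 65 and over: 226.1

Total dependency ratio = (youth + elderly) / working-age × 100
74.4 = (1632.1 + E) / 2497.6 × 100
⇒ 226.1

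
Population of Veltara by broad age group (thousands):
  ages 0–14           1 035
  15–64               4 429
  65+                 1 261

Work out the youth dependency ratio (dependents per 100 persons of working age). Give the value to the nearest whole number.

Youth dependency ratio = 1 035 / 4 429 × 100 = 23

Youth dependency ratio: 23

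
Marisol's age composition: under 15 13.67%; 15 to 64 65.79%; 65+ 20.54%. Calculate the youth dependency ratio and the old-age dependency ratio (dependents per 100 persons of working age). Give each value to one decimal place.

Youth dependency ratio = 13.67 / 65.79 × 100 = 20.8
Old-age dependency ratio = 20.54 / 65.79 × 100 = 31.2

Youth dependency ratio: 20.8
Old-age dependency ratio: 31.2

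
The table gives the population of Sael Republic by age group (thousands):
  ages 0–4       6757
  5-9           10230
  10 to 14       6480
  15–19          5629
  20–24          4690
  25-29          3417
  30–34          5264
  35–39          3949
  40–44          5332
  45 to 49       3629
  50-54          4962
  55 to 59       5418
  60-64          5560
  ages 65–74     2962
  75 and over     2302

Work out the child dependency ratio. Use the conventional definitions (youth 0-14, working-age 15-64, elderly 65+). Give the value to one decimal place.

Youth dependency ratio: 49.0

0–14: 6757 + 10230 + 6480 = 23467
15–64: 5629 + 4690 + 3417 + 5264 + 3949 + 5332 + 3629 + 4962 + 5418 + 5560 = 47850
65+: 2962 + 2302 = 5264
Youth dependency ratio = 23467 / 47850 × 100 = 49.0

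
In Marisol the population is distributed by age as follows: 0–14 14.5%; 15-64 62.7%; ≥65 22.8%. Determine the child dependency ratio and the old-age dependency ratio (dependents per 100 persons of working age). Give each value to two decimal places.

Youth dependency ratio = 14.5 / 62.7 × 100 = 23.13
Old-age dependency ratio = 22.8 / 62.7 × 100 = 36.36

Youth dependency ratio: 23.13
Old-age dependency ratio: 36.36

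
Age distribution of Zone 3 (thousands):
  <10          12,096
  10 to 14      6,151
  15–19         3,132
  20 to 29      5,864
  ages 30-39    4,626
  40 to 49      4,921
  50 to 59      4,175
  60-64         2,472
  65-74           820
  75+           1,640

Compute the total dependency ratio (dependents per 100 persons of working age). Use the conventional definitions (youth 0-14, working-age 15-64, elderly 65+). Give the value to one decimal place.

0–14: 12,096 + 6,151 = 18,247
15–64: 3,132 + 5,864 + 4,626 + 4,921 + 4,175 + 2,472 = 25,190
65+: 820 + 1,640 = 2,460
Total dependency ratio = (18,247 + 2,460) / 25,190 × 100 = 20,707 / 25,190 × 100 = 82.2

Total dependency ratio: 82.2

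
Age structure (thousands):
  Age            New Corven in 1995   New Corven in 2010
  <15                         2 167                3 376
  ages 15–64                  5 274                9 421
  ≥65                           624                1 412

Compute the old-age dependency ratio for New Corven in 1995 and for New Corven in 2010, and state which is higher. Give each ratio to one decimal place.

New Corven in 1995: 11.8
New Corven in 2010: 15.0
Higher: New Corven in 2010

New Corven in 1995: 624 / 5 274 × 100 = 11.8
New Corven in 2010: 1 412 / 9 421 × 100 = 15.0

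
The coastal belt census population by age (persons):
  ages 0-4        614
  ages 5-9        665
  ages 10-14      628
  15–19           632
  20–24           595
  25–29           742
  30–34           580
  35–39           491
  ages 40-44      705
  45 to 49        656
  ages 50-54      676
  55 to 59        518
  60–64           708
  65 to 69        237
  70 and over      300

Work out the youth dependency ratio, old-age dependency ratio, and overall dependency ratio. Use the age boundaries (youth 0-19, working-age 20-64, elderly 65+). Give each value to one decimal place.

0–19: 614 + 665 + 628 + 632 = 2 539
20–64: 595 + 742 + 580 + 491 + 705 + 656 + 676 + 518 + 708 = 5 671
65+: 237 + 300 = 537
Youth dependency ratio = 2 539 / 5 671 × 100 = 44.8
Old-age dependency ratio = 537 / 5 671 × 100 = 9.5
Total dependency ratio = (2 539 + 537) / 5 671 × 100 = 3 076 / 5 671 × 100 = 54.2

Youth dependency ratio: 44.8
Old-age dependency ratio: 9.5
Total dependency ratio: 54.2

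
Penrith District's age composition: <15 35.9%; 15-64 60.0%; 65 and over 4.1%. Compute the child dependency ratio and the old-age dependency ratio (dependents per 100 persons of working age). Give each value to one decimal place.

Youth dependency ratio = 35.9 / 60.0 × 100 = 59.8
Old-age dependency ratio = 4.1 / 60.0 × 100 = 6.8

Youth dependency ratio: 59.8
Old-age dependency ratio: 6.8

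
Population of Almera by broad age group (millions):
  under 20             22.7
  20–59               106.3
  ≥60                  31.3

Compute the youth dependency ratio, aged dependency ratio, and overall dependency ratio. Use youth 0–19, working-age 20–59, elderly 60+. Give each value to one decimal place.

Youth dependency ratio = 22.7 / 106.3 × 100 = 21.4
Old-age dependency ratio = 31.3 / 106.3 × 100 = 29.4
Total dependency ratio = (22.7 + 31.3) / 106.3 × 100 = 54.0 / 106.3 × 100 = 50.8

Youth dependency ratio: 21.4
Old-age dependency ratio: 29.4
Total dependency ratio: 50.8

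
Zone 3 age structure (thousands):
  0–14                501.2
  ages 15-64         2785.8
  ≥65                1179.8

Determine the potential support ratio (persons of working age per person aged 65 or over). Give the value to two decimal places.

Potential support ratio = 2785.8 / 1179.8 = 2.36

Potential support ratio: 2.36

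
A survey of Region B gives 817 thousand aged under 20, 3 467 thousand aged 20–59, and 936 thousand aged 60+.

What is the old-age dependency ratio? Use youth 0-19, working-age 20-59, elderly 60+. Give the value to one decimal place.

Old-age dependency ratio = 936 / 3 467 × 100 = 27.0

Old-age dependency ratio: 27.0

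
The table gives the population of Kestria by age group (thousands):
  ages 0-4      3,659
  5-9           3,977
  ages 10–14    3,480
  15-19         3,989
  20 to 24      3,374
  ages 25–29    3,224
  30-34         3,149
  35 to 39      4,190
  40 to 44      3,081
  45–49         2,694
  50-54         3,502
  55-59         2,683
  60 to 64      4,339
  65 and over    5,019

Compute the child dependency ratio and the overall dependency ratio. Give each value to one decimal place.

0–14: 3,659 + 3,977 + 3,480 = 11,116
15–64: 3,989 + 3,374 + 3,224 + 3,149 + 4,190 + 3,081 + 2,694 + 3,502 + 2,683 + 4,339 = 34,225
65+: 5,019
Youth dependency ratio = 11,116 / 34,225 × 100 = 32.5
Total dependency ratio = (11,116 + 5,019) / 34,225 × 100 = 16,135 / 34,225 × 100 = 47.1

Youth dependency ratio: 32.5
Total dependency ratio: 47.1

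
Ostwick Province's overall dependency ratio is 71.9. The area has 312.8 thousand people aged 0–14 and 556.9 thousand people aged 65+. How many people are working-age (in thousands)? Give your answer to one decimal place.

Working-age: 1 209.6

Total dependency ratio = (youth + elderly) / working-age × 100
71.9 = (312.8 + 556.9) / W × 100
⇒ 1 209.6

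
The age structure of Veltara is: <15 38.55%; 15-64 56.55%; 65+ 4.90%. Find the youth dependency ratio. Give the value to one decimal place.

Youth dependency ratio = 38.55 / 56.55 × 100 = 68.2

Youth dependency ratio: 68.2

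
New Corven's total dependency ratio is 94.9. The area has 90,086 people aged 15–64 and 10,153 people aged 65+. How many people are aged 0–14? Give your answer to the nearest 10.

Total dependency ratio = (youth + elderly) / working-age × 100
94.9 = (Y + 10,153) / 90,086 × 100
⇒ 75,340

Aged 0–14: 75,340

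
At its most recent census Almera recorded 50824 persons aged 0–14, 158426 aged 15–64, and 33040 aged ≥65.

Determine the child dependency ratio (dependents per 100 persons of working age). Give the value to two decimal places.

Youth dependency ratio: 32.08

Youth dependency ratio = 50824 / 158426 × 100 = 32.08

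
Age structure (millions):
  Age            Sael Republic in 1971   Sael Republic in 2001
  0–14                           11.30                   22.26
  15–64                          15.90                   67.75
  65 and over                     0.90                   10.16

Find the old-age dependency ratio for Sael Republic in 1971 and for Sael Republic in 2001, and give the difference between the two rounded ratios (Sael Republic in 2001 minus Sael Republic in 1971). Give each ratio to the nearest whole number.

Sael Republic in 1971: 6
Sael Republic in 2001: 15
Difference: +9

Sael Republic in 1971: 0.90 / 15.90 × 100 = 6
Sael Republic in 2001: 10.16 / 67.75 × 100 = 15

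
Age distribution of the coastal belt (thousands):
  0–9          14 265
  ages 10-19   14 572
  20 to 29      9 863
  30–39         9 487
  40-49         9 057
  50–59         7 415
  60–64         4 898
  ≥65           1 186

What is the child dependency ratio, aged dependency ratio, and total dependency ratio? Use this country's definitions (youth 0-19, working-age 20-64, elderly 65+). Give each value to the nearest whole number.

Youth dependency ratio: 71
Old-age dependency ratio: 3
Total dependency ratio: 74

0–19: 14 265 + 14 572 = 28 837
20–64: 9 863 + 9 487 + 9 057 + 7 415 + 4 898 = 40 720
65+: 1 186
Youth dependency ratio = 28 837 / 40 720 × 100 = 71
Old-age dependency ratio = 1 186 / 40 720 × 100 = 3
Total dependency ratio = (28 837 + 1 186) / 40 720 × 100 = 30 023 / 40 720 × 100 = 74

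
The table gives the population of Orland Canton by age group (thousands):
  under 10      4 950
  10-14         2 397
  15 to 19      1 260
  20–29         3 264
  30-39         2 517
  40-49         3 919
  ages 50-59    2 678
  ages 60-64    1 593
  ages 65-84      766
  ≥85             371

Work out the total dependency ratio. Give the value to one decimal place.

0–14: 4 950 + 2 397 = 7 347
15–64: 1 260 + 3 264 + 2 517 + 3 919 + 2 678 + 1 593 = 15 231
65+: 766 + 371 = 1 137
Total dependency ratio = (7 347 + 1 137) / 15 231 × 100 = 8 484 / 15 231 × 100 = 55.7

Total dependency ratio: 55.7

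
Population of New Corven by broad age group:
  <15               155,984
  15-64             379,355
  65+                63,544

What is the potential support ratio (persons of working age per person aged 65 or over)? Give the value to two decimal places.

Potential support ratio: 5.97

Potential support ratio = 379,355 / 63,544 = 5.97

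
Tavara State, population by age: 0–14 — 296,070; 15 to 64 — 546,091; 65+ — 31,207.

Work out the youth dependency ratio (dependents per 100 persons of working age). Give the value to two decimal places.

Youth dependency ratio: 54.22

Youth dependency ratio = 296,070 / 546,091 × 100 = 54.22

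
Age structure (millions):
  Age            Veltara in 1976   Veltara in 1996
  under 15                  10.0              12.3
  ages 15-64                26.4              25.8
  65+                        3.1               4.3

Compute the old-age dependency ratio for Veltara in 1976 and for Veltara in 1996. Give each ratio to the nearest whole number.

Veltara in 1976: 12
Veltara in 1996: 17

Veltara in 1976: 3.1 / 26.4 × 100 = 12
Veltara in 1996: 4.3 / 25.8 × 100 = 17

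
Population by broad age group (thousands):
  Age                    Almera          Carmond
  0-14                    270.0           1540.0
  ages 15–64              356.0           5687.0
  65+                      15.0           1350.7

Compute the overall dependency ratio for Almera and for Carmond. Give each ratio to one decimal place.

Almera: 80.1
Carmond: 50.8

Almera: (270.0 + 15.0) / 356.0 × 100 = 285.0 / 356.0 × 100 = 80.1
Carmond: (1540.0 + 1350.7) / 5687.0 × 100 = 2890.7 / 5687.0 × 100 = 50.8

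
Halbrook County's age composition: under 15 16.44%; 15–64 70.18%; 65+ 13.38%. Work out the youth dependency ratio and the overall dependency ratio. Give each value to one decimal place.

Youth dependency ratio = 16.44 / 70.18 × 100 = 23.4
Total dependency ratio = (16.44 + 13.38) / 70.18 × 100 = 29.82 / 70.18 × 100 = 42.5

Youth dependency ratio: 23.4
Total dependency ratio: 42.5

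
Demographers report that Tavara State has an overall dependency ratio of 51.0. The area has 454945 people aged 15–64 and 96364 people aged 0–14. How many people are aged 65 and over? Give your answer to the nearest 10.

Aged 65 and over: 135660

Total dependency ratio = (youth + elderly) / working-age × 100
51.0 = (96364 + E) / 454945 × 100
⇒ 135660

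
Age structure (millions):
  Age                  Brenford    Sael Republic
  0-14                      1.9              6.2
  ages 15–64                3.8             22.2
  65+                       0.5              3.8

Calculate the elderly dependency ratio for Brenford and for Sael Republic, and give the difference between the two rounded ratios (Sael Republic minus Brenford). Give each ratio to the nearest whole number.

Brenford: 13
Sael Republic: 17
Difference: +4

Brenford: 0.5 / 3.8 × 100 = 13
Sael Republic: 3.8 / 22.2 × 100 = 17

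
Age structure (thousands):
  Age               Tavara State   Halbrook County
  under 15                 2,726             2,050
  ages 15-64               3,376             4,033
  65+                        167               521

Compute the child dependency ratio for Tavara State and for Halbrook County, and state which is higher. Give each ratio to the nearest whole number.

Tavara State: 81
Halbrook County: 51
Higher: Tavara State

Tavara State: 2,726 / 3,376 × 100 = 81
Halbrook County: 2,050 / 4,033 × 100 = 51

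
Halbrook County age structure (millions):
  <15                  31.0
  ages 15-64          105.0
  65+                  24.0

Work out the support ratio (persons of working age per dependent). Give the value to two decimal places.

Support ratio: 1.91

Support ratio = 105.0 / (31.0 + 24.0) = 105.0 / 55.0 = 1.91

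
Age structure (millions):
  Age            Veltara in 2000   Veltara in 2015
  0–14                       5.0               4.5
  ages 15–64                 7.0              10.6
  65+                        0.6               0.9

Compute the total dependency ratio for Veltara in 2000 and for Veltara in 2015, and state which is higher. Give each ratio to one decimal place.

Veltara in 2000: 80.0
Veltara in 2015: 50.9
Higher: Veltara in 2000

Veltara in 2000: (5.0 + 0.6) / 7.0 × 100 = 5.6 / 7.0 × 100 = 80.0
Veltara in 2015: (4.5 + 0.9) / 10.6 × 100 = 5.4 / 10.6 × 100 = 50.9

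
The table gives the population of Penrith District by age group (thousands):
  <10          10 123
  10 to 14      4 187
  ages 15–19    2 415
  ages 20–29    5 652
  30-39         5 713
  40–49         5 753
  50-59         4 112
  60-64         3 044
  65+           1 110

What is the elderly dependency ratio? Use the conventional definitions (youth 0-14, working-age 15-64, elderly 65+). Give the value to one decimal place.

Old-age dependency ratio: 4.2

0–14: 10 123 + 4 187 = 14 310
15–64: 2 415 + 5 652 + 5 713 + 5 753 + 4 112 + 3 044 = 26 689
65+: 1 110
Old-age dependency ratio = 1 110 / 26 689 × 100 = 4.2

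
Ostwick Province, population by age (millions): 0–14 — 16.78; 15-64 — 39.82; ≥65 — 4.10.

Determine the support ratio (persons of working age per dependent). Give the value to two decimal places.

Support ratio = 39.82 / (16.78 + 4.10) = 39.82 / 20.88 = 1.91

Support ratio: 1.91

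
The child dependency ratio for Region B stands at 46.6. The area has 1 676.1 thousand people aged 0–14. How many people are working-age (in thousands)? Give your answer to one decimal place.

Working-age: 3 596.8

Youth dependency ratio = youth / working-age × 100
46.6 = 1 676.1 / W × 100
⇒ 3 596.8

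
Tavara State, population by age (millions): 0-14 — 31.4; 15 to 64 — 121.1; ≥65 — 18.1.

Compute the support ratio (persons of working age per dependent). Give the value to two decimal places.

Support ratio: 2.45

Support ratio = 121.1 / (31.4 + 18.1) = 121.1 / 49.5 = 2.45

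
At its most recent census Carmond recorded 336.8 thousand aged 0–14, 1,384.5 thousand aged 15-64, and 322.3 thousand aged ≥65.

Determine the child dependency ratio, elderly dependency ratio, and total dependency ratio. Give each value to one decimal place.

Youth dependency ratio: 24.3
Old-age dependency ratio: 23.3
Total dependency ratio: 47.6

Youth dependency ratio = 336.8 / 1,384.5 × 100 = 24.3
Old-age dependency ratio = 322.3 / 1,384.5 × 100 = 23.3
Total dependency ratio = (336.8 + 322.3) / 1,384.5 × 100 = 659.1 / 1,384.5 × 100 = 47.6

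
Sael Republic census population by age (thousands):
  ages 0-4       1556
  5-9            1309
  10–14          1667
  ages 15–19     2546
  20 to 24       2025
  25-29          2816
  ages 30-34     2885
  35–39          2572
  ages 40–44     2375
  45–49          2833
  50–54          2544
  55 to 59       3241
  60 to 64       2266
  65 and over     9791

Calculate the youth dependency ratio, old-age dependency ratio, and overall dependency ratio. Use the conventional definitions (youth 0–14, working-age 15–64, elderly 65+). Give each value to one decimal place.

Youth dependency ratio: 17.4
Old-age dependency ratio: 37.5
Total dependency ratio: 54.9

0–14: 1556 + 1309 + 1667 = 4532
15–64: 2546 + 2025 + 2816 + 2885 + 2572 + 2375 + 2833 + 2544 + 3241 + 2266 = 26103
65+: 9791
Youth dependency ratio = 4532 / 26103 × 100 = 17.4
Old-age dependency ratio = 9791 / 26103 × 100 = 37.5
Total dependency ratio = (4532 + 9791) / 26103 × 100 = 14323 / 26103 × 100 = 54.9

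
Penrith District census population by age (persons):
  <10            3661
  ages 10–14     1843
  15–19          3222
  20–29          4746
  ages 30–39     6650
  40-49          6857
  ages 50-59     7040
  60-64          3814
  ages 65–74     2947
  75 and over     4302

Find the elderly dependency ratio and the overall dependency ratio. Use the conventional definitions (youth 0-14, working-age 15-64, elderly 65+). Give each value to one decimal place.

Old-age dependency ratio: 22.4
Total dependency ratio: 39.4

0–14: 3661 + 1843 = 5504
15–64: 3222 + 4746 + 6650 + 6857 + 7040 + 3814 = 32329
65+: 2947 + 4302 = 7249
Old-age dependency ratio = 7249 / 32329 × 100 = 22.4
Total dependency ratio = (5504 + 7249) / 32329 × 100 = 12753 / 32329 × 100 = 39.4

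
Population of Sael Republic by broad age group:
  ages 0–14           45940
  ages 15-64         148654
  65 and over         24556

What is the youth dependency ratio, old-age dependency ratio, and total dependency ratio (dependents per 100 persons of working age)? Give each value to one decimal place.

Youth dependency ratio: 30.9
Old-age dependency ratio: 16.5
Total dependency ratio: 47.4

Youth dependency ratio = 45940 / 148654 × 100 = 30.9
Old-age dependency ratio = 24556 / 148654 × 100 = 16.5
Total dependency ratio = (45940 + 24556) / 148654 × 100 = 70496 / 148654 × 100 = 47.4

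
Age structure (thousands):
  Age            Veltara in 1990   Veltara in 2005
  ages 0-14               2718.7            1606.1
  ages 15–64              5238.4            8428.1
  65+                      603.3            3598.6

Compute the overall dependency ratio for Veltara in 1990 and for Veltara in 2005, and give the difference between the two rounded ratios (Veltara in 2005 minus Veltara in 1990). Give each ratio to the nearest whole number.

Veltara in 1990: 63
Veltara in 2005: 62
Difference: -1

Veltara in 1990: (2718.7 + 603.3) / 5238.4 × 100 = 3322.0 / 5238.4 × 100 = 63
Veltara in 2005: (1606.1 + 3598.6) / 8428.1 × 100 = 5204.7 / 8428.1 × 100 = 62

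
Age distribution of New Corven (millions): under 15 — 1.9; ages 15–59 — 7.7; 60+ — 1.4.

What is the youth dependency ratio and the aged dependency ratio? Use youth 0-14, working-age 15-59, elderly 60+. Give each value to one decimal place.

Youth dependency ratio = 1.9 / 7.7 × 100 = 24.7
Old-age dependency ratio = 1.4 / 7.7 × 100 = 18.2

Youth dependency ratio: 24.7
Old-age dependency ratio: 18.2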